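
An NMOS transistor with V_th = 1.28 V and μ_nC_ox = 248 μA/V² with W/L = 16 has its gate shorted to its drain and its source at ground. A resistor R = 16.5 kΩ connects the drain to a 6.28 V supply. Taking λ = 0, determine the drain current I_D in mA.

I_D = 0.280 mA

With gate tied to drain, V_GS = V_DS ≥ V_GS − V_th, so the device is in saturation.
k_n = μ_nC_ox · (W/L) = 3.968 mA/V².
KCL at the drain: ½ k_n (V_GS − V_th)² = (V_DD − V_GS)/R.
Let x = V_GS − 1.28. Then 32.7 x² + x − 5 = 0, giving x = 0.376 V (positive root), so V_GS = 1.66 V.
I_D = (V_DD − V_GS)/R = (6.28 − 1.66) / 16.5 = 0.28 mA.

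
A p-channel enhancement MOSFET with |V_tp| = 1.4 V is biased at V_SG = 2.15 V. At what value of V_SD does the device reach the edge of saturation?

V_SD,sat = 0.750 V

The boundary between triode and saturation is V_SD = V_SG − |V_tp| = V_ov.
V_ov = 2.15 − 1.4 = 0.75 V.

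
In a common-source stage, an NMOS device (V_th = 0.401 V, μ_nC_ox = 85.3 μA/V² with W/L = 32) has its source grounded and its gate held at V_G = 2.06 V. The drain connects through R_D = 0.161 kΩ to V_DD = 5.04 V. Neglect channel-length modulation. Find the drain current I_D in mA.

V_GS = V_G = 2.06 V, so V_ov = 2.06 − 0.401 = 1.66 V.
k_n = μ_nC_ox · (W/L) = 2.73 mA/V².
Assume saturation: I_D = ½ k_n V_ov² = 0.5 × 2.73 × 1.66² = 3.76 mA, giving V_DS = V_DD − I_D R_D = 5.04 − 3.76 × 0.161 = 4.44 V.
V_DS = 4.44 V ≥ V_ov = 1.66 V, confirming saturation.

I_D = 3.76 mA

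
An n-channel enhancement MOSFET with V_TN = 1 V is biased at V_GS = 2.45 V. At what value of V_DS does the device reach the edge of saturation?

The boundary between triode and saturation is V_DS = V_GS − V_TN = V_ov.
V_ov = 2.45 − 1 = 1.45 V.

V_DS,sat = 1.45 V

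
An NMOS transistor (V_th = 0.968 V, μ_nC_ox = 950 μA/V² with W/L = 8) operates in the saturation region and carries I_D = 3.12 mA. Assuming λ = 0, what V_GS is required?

k_n = μ_nC_ox · (W/L) = 7.6 mA/V².
In saturation I_D = ½ k_n (V_GS − V_th)², so V_GS − V_th = √(2 I_D / k_n) = √(2 × 3.12 / 7.6) = 0.906 V.
V_GS = 0.968 + 0.906 = 1.87 V.

V_GS = 1.87 V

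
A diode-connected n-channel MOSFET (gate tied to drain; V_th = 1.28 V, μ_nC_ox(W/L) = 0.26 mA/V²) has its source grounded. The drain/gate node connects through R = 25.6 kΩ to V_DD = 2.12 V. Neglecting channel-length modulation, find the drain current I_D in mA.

I_D = 0.0182 mA

With gate tied to drain, V_GS = V_DS ≥ V_GS − V_th, so the device is in saturation.
KCL at the drain: ½ k_n (V_GS − V_th)² = (V_DD − V_GS)/R.
Let x = V_GS − 1.28. Then 3.33 x² + x − 0.84 = 0, giving x = 0.374 V (positive root), so V_GS = 1.65 V.
I_D = (V_DD − V_GS)/R = (2.12 − 1.65) / 25.6 = 0.0182 mA.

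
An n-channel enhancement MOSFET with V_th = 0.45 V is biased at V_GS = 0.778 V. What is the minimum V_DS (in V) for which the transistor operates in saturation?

The boundary between triode and saturation is V_DS = V_GS − V_th = V_ov.
V_ov = 0.778 − 0.45 = 0.328 V.

V_DS,sat = 0.328 V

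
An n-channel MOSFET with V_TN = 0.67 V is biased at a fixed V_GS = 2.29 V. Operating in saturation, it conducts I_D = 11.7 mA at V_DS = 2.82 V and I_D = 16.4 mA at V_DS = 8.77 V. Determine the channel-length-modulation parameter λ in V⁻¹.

λ = 0.0834 V⁻¹

With V_GS fixed, I_D ∝ (1 + λ V_DS) in saturation, so I_D2/I_D1 = (1 + λ V_DS2)/(1 + λ V_DS1).
16.4/11.7 = 1.402 = (1 + 8.77 λ)/(1 + 2.82 λ).
Solving: λ (I_D1 V_DS2 − I_D2 V_DS1) = I_D2 − I_D1, so λ = (16.4 − 11.7) / (11.7 × 8.77 − 16.4 × 2.82) = 4.7 / 56.4 = 0.0834 V⁻¹.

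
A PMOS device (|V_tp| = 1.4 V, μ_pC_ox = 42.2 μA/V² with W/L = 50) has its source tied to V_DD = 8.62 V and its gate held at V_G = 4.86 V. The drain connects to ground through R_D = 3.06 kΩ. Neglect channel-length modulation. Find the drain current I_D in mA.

V_SG = V_DD − V_G = 8.62 − 4.86 = 3.76 V, so V_ov = 3.76 − 1.4 = 2.36 V.
k_p = μ_pC_ox · (W/L) = 2.11 mA/V².
Assume saturation: I_D = ½ k_p V_ov² = 0.5 × 2.11 × 2.36² = 5.88 mA, giving V_SD = V_DD − I_D R_D = 8.62 − 5.88 × 3.06 = -9.36 V.
But -9.36 V < V_ov = 2.36 V, so the device is actually in triode.
In triode I_D = k_p[V_ov V_SD − ½ V_SD²] and I_D = (V_DD − V_SD)/R_D. Equating: 3.23 V_SD² − 16.24 V_SD + 8.62 = 0, giving V_SD = 0.603 V (the root below V_ov).
I_D = (8.62 − 0.603) / 3.06 = 2.62 mA.

I_D = 2.62 mA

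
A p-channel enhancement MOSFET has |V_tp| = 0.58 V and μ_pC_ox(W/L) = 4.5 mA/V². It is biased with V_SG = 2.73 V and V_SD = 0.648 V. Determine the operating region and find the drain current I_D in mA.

V_ov = V_SG − |V_tp| = 2.73 − 0.58 = 2.15 V.
Since V_SD = 0.648 V < V_ov = 2.15 V, the device is in the triode region.
I_D = k_p [V_ov · V_SD − ½ V_SD²] = 4.5 × [2.15 × 0.648 − 0.5 × 0.648²] = 5.32 mA.

Triode; I_D = 5.32 mA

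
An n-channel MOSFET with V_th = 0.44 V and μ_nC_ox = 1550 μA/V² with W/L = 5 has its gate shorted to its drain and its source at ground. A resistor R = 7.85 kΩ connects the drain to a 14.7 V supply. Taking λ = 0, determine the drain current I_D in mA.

With gate tied to drain, V_GS = V_DS ≥ V_GS − V_th, so the device is in saturation.
k_n = μ_nC_ox · (W/L) = 7.75 mA/V².
KCL at the drain: ½ k_n (V_GS − V_th)² = (V_DD − V_GS)/R.
Let x = V_GS − 0.44. Then 30.4 x² + x − 14.26 = 0, giving x = 0.668 V (positive root), so V_GS = 1.11 V.
I_D = (V_DD − V_GS)/R = (14.7 − 1.11) / 7.85 = 1.73 mA.

I_D = 1.73 mA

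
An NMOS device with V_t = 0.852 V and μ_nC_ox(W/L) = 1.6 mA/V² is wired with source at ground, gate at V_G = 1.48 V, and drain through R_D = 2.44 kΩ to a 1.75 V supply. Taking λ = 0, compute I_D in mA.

I_D = 0.316 mA

V_GS = V_G = 1.48 V, so V_ov = 1.48 − 0.852 = 0.628 V.
Assume saturation: I_D = ½ k_n V_ov² = 0.5 × 1.6 × 0.628² = 0.316 mA, giving V_DS = V_DD − I_D R_D = 1.75 − 0.316 × 2.44 = 0.98 V.
V_DS = 0.98 V ≥ V_ov = 0.628 V, confirming saturation.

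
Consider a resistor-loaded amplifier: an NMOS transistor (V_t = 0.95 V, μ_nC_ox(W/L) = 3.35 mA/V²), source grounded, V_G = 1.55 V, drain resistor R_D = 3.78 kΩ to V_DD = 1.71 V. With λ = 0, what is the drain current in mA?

V_GS = V_G = 1.55 V, so V_ov = 1.55 − 0.95 = 0.6 V.
Assume saturation: I_D = ½ k_n V_ov² = 0.5 × 3.35 × 0.6² = 0.603 mA, giving V_DS = V_DD − I_D R_D = 1.71 − 0.603 × 3.78 = -0.569 V.
But -0.569 V < V_ov = 0.6 V, so the device is actually in triode.
In triode I_D = k_n[V_ov V_DS − ½ V_DS²] and I_D = (V_DD − V_DS)/R_D. Equating: 6.33 V_DS² − 8.598 V_DS + 1.71 = 0, giving V_DS = 0.242 V (the root below V_ov).
I_D = (1.71 − 0.242) / 3.78 = 0.388 mA.

I_D = 0.388 mA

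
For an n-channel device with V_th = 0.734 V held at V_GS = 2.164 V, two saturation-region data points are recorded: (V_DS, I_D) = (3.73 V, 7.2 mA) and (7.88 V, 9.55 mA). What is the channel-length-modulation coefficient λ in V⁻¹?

λ = 0.111 V⁻¹

With V_GS fixed, I_D ∝ (1 + λ V_DS) in saturation, so I_D2/I_D1 = (1 + λ V_DS2)/(1 + λ V_DS1).
9.55/7.2 = 1.326 = (1 + 7.88 λ)/(1 + 3.73 λ).
Solving: λ (I_D1 V_DS2 − I_D2 V_DS1) = I_D2 − I_D1, so λ = (9.55 − 7.2) / (7.2 × 7.88 − 9.55 × 3.73) = 2.35 / 21.1 = 0.111 V⁻¹.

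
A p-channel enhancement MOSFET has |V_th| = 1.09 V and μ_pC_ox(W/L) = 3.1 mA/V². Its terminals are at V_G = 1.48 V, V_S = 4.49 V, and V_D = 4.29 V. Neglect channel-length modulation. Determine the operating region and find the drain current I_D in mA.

V_SG = V_S − V_G = 4.49 − 1.48 = 3.01 V; V_SD = V_S − V_D = 4.49 − 4.29 = 0.2 V.
V_ov = V_SG − |V_th| = 3.01 − 1.09 = 1.92 V.
Since V_SD = 0.2 V < V_ov = 1.92 V, the device is in the triode region.
I_D = k_p [V_ov · V_SD − ½ V_SD²] = 3.1 × [1.92 × 0.2 − 0.5 × 0.2²] = 1.13 mA.

Triode; I_D = 1.13 mA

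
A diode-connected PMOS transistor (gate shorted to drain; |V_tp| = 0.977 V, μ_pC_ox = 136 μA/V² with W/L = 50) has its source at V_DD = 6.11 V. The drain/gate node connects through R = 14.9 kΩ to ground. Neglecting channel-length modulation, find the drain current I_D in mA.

I_D = 0.324 mA

With gate tied to drain, V_SG = V_SD ≥ V_SG − |V_tp|, so the device is in saturation.
k_p = μ_pC_ox · (W/L) = 6.8 mA/V².
KCL at the drain: ½ k_p (V_SG − |V_tp|)² = (V_DD − V_SG)/R.
Let x = V_SG − 0.977. Then 50.7 x² + x − 5.133 = 0, giving x = 0.309 V (positive root), so V_SG = 1.29 V.
I_D = (V_DD − V_SG)/R = (6.11 − 1.29) / 14.9 = 0.324 mA.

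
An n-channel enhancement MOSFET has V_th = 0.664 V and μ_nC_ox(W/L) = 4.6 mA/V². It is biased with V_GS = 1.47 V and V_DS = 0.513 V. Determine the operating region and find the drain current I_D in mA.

Triode; I_D = 1.30 mA

V_ov = V_GS − V_th = 1.47 − 0.664 = 0.806 V.
Since V_DS = 0.513 V < V_ov = 0.806 V, the device is in the triode region.
I_D = k_n [V_ov · V_DS − ½ V_DS²] = 4.6 × [0.806 × 0.513 − 0.5 × 0.513²] = 1.3 mA.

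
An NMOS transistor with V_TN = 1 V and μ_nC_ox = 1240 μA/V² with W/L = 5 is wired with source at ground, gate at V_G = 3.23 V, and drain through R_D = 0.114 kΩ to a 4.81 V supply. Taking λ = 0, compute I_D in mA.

V_GS = V_G = 3.23 V, so V_ov = 3.23 − 1 = 2.23 V.
k_n = μ_nC_ox · (W/L) = 6.2 mA/V².
Assume saturation: I_D = ½ k_n V_ov² = 0.5 × 6.2 × 2.23² = 15.4 mA, giving V_DS = V_DD − I_D R_D = 4.81 − 15.4 × 0.114 = 3.05 V.
V_DS = 3.05 V ≥ V_ov = 2.23 V, confirming saturation.

I_D = 15.4 mA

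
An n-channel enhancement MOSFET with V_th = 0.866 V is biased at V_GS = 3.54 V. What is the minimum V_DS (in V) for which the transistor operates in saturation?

The boundary between triode and saturation is V_DS = V_GS − V_th = V_ov.
V_ov = 3.54 − 0.866 = 2.67 V.

V_DS,sat = 2.67 V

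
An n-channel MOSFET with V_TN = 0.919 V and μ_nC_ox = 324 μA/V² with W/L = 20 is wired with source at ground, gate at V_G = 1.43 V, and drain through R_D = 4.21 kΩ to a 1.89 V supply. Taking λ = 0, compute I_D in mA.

V_GS = V_G = 1.43 V, so V_ov = 1.43 − 0.919 = 0.511 V.
k_n = μ_nC_ox · (W/L) = 6.48 mA/V².
Assume saturation: I_D = ½ k_n V_ov² = 0.5 × 6.48 × 0.511² = 0.846 mA, giving V_DS = V_DD − I_D R_D = 1.89 − 0.846 × 4.21 = -1.67 V.
But -1.67 V < V_ov = 0.511 V, so the device is actually in triode.
In triode I_D = k_n[V_ov V_DS − ½ V_DS²] and I_D = (V_DD − V_DS)/R_D. Equating: 13.6 V_DS² − 14.94 V_DS + 1.89 = 0, giving V_DS = 0.146 V (the root below V_ov).
I_D = (1.89 − 0.146) / 4.21 = 0.414 mA.

I_D = 0.414 mA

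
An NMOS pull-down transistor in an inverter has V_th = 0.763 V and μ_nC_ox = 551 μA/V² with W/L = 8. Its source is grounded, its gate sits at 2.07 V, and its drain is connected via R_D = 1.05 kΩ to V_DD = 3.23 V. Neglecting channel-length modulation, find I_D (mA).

V_GS = V_G = 2.07 V, so V_ov = 2.07 − 0.763 = 1.31 V.
k_n = μ_nC_ox · (W/L) = 4.408 mA/V².
Assume saturation: I_D = ½ k_n V_ov² = 0.5 × 4.408 × 1.31² = 3.76 mA, giving V_DS = V_DD − I_D R_D = 3.23 − 3.76 × 1.05 = -0.723 V.
But -0.723 V < V_ov = 1.31 V, so the device is actually in triode.
In triode I_D = k_n[V_ov V_DS − ½ V_DS²] and I_D = (V_DD − V_DS)/R_D. Equating: 2.31 V_DS² − 7.049 V_DS + 3.23 = 0, giving V_DS = 0.562 V (the root below V_ov).
I_D = (3.23 − 0.562) / 1.05 = 2.54 mA.

I_D = 2.54 mA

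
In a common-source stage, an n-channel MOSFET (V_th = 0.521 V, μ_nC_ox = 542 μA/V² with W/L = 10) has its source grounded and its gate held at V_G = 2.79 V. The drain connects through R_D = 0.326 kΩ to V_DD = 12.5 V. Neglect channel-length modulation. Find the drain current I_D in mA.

V_GS = V_G = 2.79 V, so V_ov = 2.79 − 0.521 = 2.27 V.
k_n = μ_nC_ox · (W/L) = 5.42 mA/V².
Assume saturation: I_D = ½ k_n V_ov² = 0.5 × 5.42 × 2.27² = 14 mA, giving V_DS = V_DD − I_D R_D = 12.5 − 14 × 0.326 = 7.95 V.
V_DS = 7.95 V ≥ V_ov = 2.27 V, confirming saturation.

I_D = 14.0 mA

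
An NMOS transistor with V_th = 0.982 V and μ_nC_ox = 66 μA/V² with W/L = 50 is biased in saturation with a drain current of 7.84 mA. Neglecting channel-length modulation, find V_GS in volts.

V_GS = 3.16 V

k_n = μ_nC_ox · (W/L) = 3.3 mA/V².
In saturation I_D = ½ k_n (V_GS − V_th)², so V_GS − V_th = √(2 I_D / k_n) = √(2 × 7.84 / 3.3) = 2.18 V.
V_GS = 0.982 + 2.18 = 3.16 V.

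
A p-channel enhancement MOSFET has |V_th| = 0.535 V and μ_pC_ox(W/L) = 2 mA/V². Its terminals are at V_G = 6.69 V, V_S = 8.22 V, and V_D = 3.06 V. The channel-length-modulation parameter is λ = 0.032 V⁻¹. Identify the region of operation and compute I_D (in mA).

Saturation; I_D = 1.15 mA

V_SG = V_S − V_G = 8.22 − 6.69 = 1.53 V; V_SD = V_S − V_D = 8.22 − 3.06 = 5.16 V.
V_ov = V_SG − |V_th| = 1.53 − 0.535 = 0.995 V.
Since V_SD = 5.16 V ≥ V_ov = 0.995 V, the device is in saturation.
I_D = ½ k_p V_ov² (1 + λ V_SD) = 0.5 × 2 × 0.995² × (1 + 0.032 × 5.16) = 1.15 mA.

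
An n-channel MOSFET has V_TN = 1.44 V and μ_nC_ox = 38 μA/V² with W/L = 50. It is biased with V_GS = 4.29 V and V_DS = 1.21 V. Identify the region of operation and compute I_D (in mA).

k_n = μ_nC_ox · (W/L) = 1.9 mA/V².
V_ov = V_GS − V_TN = 4.29 − 1.44 = 2.85 V.
Since V_DS = 1.21 V < V_ov = 2.85 V, the device is in the triode region.
I_D = k_n [V_ov · V_DS − ½ V_DS²] = 1.9 × [2.85 × 1.21 − 0.5 × 1.21²] = 5.16 mA.

Triode; I_D = 5.16 mA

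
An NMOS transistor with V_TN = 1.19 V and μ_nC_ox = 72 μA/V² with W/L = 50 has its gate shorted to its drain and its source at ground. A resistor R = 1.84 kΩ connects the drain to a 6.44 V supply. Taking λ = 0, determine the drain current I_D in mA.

I_D = 2.25 mA

With gate tied to drain, V_GS = V_DS ≥ V_GS − V_TN, so the device is in saturation.
k_n = μ_nC_ox · (W/L) = 3.6 mA/V².
KCL at the drain: ½ k_n (V_GS − V_TN)² = (V_DD − V_GS)/R.
Let x = V_GS − 1.19. Then 3.31 x² + x − 5.25 = 0, giving x = 1.12 V (positive root), so V_GS = 2.31 V.
I_D = (V_DD − V_GS)/R = (6.44 − 2.31) / 1.84 = 2.25 mA.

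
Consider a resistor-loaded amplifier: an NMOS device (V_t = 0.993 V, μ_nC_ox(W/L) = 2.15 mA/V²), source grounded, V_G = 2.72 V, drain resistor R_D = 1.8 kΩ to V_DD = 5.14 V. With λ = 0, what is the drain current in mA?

V_GS = V_G = 2.72 V, so V_ov = 2.72 − 0.993 = 1.73 V.
Assume saturation: I_D = ½ k_n V_ov² = 0.5 × 2.15 × 1.73² = 3.21 mA, giving V_DS = V_DD − I_D R_D = 5.14 − 3.21 × 1.8 = -0.631 V.
But -0.631 V < V_ov = 1.73 V, so the device is actually in triode.
In triode I_D = k_n[V_ov V_DS − ½ V_DS²] and I_D = (V_DD − V_DS)/R_D. Equating: 1.94 V_DS² − 7.683 V_DS + 5.14 = 0, giving V_DS = 0.852 V (the root below V_ov).
I_D = (5.14 − 0.852) / 1.8 = 2.38 mA.

I_D = 2.38 mA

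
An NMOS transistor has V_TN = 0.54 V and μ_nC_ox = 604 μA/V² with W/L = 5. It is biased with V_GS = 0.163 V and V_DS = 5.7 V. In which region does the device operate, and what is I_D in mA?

Cutoff; I_D = 0 mA

V_GS = 0.163 V < V_TN = 0.54 V, so the transistor is in cutoff.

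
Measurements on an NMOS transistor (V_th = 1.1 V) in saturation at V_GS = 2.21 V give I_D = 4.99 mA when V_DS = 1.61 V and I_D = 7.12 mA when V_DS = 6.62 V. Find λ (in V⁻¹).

With V_GS fixed, I_D ∝ (1 + λ V_DS) in saturation, so I_D2/I_D1 = (1 + λ V_DS2)/(1 + λ V_DS1).
7.12/4.99 = 1.427 = (1 + 6.62 λ)/(1 + 1.61 λ).
Solving: λ (I_D1 V_DS2 − I_D2 V_DS1) = I_D2 − I_D1, so λ = (7.12 − 4.99) / (4.99 × 6.62 − 7.12 × 1.61) = 2.13 / 21.6 = 0.0987 V⁻¹.

λ = 0.0987 V⁻¹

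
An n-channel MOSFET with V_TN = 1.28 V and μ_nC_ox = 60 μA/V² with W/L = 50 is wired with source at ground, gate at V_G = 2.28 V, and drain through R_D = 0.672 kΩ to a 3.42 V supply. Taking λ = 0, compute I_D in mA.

V_GS = V_G = 2.28 V, so V_ov = 2.28 − 1.28 = 1 V.
k_n = μ_nC_ox · (W/L) = 3 mA/V².
Assume saturation: I_D = ½ k_n V_ov² = 0.5 × 3 × 1² = 1.5 mA, giving V_DS = V_DD − I_D R_D = 3.42 − 1.5 × 0.672 = 2.41 V.
V_DS = 2.41 V ≥ V_ov = 1 V, confirming saturation.

I_D = 1.50 mA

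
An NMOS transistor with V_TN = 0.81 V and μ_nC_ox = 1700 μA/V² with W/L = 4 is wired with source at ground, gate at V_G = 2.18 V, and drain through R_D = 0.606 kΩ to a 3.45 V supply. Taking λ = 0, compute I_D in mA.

I_D = 4.62 mA

V_GS = V_G = 2.18 V, so V_ov = 2.18 − 0.81 = 1.37 V.
k_n = μ_nC_ox · (W/L) = 6.8 mA/V².
Assume saturation: I_D = ½ k_n V_ov² = 0.5 × 6.8 × 1.37² = 6.38 mA, giving V_DS = V_DD − I_D R_D = 3.45 − 6.38 × 0.606 = -0.417 V.
But -0.417 V < V_ov = 1.37 V, so the device is actually in triode.
In triode I_D = k_n[V_ov V_DS − ½ V_DS²] and I_D = (V_DD − V_DS)/R_D. Equating: 2.06 V_DS² − 6.645 V_DS + 3.45 = 0, giving V_DS = 0.65 V (the root below V_ov).
I_D = (3.45 − 0.65) / 0.606 = 4.62 mA.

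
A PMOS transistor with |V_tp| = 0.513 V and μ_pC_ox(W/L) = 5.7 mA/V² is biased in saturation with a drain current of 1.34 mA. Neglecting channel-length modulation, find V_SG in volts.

In saturation I_D = ½ k_p (V_SG − |V_tp|)², so V_SG − |V_tp| = √(2 I_D / k_p) = √(2 × 1.34 / 5.7) = 0.686 V.
V_SG = 0.513 + 0.686 = 1.2 V.

V_SG = 1.20 V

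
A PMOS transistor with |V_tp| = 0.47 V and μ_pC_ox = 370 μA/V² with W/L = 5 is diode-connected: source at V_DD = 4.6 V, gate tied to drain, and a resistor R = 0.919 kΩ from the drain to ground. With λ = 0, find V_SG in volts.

With gate tied to drain, V_SG = V_SD ≥ V_SG − |V_tp|, so the device is in saturation.
k_p = μ_pC_ox · (W/L) = 1.85 mA/V².
KCL at the drain: ½ k_p (V_SG − |V_tp|)² = (V_DD − V_SG)/R.
Let x = V_SG − 0.47. Then 0.85 x² + x − 4.13 = 0, giving x = 1.69 V (positive root), so V_SG = 2.16 V.
I_D = (V_DD − V_SG)/R = (4.6 − 2.16) / 0.919 = 2.65 mA.

V_SG = 2.16 V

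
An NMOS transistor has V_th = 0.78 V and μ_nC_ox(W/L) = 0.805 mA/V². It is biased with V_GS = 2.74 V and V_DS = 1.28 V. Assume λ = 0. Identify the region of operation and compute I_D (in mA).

Triode; I_D = 1.36 mA

V_ov = V_GS − V_th = 2.74 − 0.78 = 1.96 V.
Since V_DS = 1.28 V < V_ov = 1.96 V, the device is in the triode region.
I_D = k_n [V_ov · V_DS − ½ V_DS²] = 0.805 × [1.96 × 1.28 − 0.5 × 1.28²] = 1.36 mA.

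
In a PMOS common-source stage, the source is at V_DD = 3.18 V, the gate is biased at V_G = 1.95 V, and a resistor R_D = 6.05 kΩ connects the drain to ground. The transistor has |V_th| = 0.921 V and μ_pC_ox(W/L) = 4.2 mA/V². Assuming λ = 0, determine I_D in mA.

I_D = 0.201 mA

V_SG = V_DD − V_G = 3.18 − 1.95 = 1.23 V, so V_ov = 1.23 − 0.921 = 0.309 V.
Assume saturation: I_D = ½ k_p V_ov² = 0.5 × 4.2 × 0.309² = 0.201 mA, giving V_SD = V_DD − I_D R_D = 3.18 − 0.201 × 6.05 = 1.97 V.
V_SD = 1.97 V ≥ V_ov = 0.309 V, confirming saturation.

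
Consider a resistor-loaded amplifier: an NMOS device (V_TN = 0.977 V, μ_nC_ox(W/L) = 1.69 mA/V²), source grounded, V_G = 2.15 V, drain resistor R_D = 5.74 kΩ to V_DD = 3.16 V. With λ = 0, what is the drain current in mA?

V_GS = V_G = 2.15 V, so V_ov = 2.15 − 0.977 = 1.17 V.
Assume saturation: I_D = ½ k_n V_ov² = 0.5 × 1.69 × 1.17² = 1.16 mA, giving V_DS = V_DD − I_D R_D = 3.16 − 1.16 × 5.74 = -3.51 V.
But -3.51 V < V_ov = 1.17 V, so the device is actually in triode.
In triode I_D = k_n[V_ov V_DS − ½ V_DS²] and I_D = (V_DD − V_DS)/R_D. Equating: 4.85 V_DS² − 12.38 V_DS + 3.16 = 0, giving V_DS = 0.288 V (the root below V_ov).
I_D = (3.16 − 0.288) / 5.74 = 0.5 mA.

I_D = 0.500 mA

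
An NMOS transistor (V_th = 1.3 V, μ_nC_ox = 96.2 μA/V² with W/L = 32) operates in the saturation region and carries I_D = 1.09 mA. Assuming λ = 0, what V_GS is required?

V_GS = 2.14 V

k_n = μ_nC_ox · (W/L) = 3.078 mA/V².
In saturation I_D = ½ k_n (V_GS − V_th)², so V_GS − V_th = √(2 I_D / k_n) = √(2 × 1.09 / 3.078) = 0.842 V.
V_GS = 1.3 + 0.842 = 2.14 V.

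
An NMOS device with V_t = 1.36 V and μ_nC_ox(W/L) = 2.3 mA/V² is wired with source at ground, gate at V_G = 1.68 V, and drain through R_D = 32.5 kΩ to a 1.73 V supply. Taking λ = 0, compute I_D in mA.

I_D = 0.0508 mA

V_GS = V_G = 1.68 V, so V_ov = 1.68 − 1.36 = 0.32 V.
Assume saturation: I_D = ½ k_n V_ov² = 0.5 × 2.3 × 0.32² = 0.118 mA, giving V_DS = V_DD − I_D R_D = 1.73 − 0.118 × 32.5 = -2.1 V.
But -2.1 V < V_ov = 0.32 V, so the device is actually in triode.
In triode I_D = k_n[V_ov V_DS − ½ V_DS²] and I_D = (V_DD − V_DS)/R_D. Equating: 37.4 V_DS² − 24.92 V_DS + 1.73 = 0, giving V_DS = 0.0787 V (the root below V_ov).
I_D = (1.73 − 0.0787) / 32.5 = 0.0508 mA.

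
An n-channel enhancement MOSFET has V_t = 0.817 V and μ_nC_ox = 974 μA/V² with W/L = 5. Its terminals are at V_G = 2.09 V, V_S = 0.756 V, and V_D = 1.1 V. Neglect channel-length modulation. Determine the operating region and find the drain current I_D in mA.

V_GS = V_G − V_S = 2.09 − 0.756 = 1.33 V; V_DS = V_D − V_S = 1.1 − 0.756 = 0.344 V.
k_n = μ_nC_ox · (W/L) = 4.87 mA/V².
V_ov = V_GS − V_t = 1.33 − 0.817 = 0.517 V.
Since V_DS = 0.344 V < V_ov = 0.517 V, the device is in the triode region.
I_D = k_n [V_ov · V_DS − ½ V_DS²] = 4.87 × [0.517 × 0.344 − 0.5 × 0.344²] = 0.578 mA.

Triode; I_D = 0.578 mA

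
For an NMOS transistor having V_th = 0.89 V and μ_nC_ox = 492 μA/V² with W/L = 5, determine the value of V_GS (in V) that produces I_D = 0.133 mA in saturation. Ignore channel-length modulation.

k_n = μ_nC_ox · (W/L) = 2.46 mA/V².
In saturation I_D = ½ k_n (V_GS − V_th)², so V_GS − V_th = √(2 I_D / k_n) = √(2 × 0.133 / 2.46) = 0.329 V.
V_GS = 0.89 + 0.329 = 1.22 V.

V_GS = 1.22 V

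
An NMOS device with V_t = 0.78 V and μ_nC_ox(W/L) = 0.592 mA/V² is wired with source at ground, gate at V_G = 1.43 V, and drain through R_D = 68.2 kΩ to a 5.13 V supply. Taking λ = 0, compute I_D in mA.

I_D = 0.0719 mA

V_GS = V_G = 1.43 V, so V_ov = 1.43 − 0.78 = 0.65 V.
Assume saturation: I_D = ½ k_n V_ov² = 0.5 × 0.592 × 0.65² = 0.125 mA, giving V_DS = V_DD − I_D R_D = 5.13 − 0.125 × 68.2 = -3.4 V.
But -3.4 V < V_ov = 0.65 V, so the device is actually in triode.
In triode I_D = k_n[V_ov V_DS − ½ V_DS²] and I_D = (V_DD − V_DS)/R_D. Equating: 20.2 V_DS² − 27.24 V_DS + 5.13 = 0, giving V_DS = 0.226 V (the root below V_ov).
I_D = (5.13 − 0.226) / 68.2 = 0.0719 mA.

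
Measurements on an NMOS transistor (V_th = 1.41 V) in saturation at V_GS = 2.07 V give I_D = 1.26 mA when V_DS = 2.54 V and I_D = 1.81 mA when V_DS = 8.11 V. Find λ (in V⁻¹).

With V_GS fixed, I_D ∝ (1 + λ V_DS) in saturation, so I_D2/I_D1 = (1 + λ V_DS2)/(1 + λ V_DS1).
1.81/1.26 = 1.437 = (1 + 8.11 λ)/(1 + 2.54 λ).
Solving: λ (I_D1 V_DS2 − I_D2 V_DS1) = I_D2 − I_D1, so λ = (1.81 − 1.26) / (1.26 × 8.11 − 1.81 × 2.54) = 0.55 / 5.62 = 0.0978 V⁻¹.

λ = 0.0978 V⁻¹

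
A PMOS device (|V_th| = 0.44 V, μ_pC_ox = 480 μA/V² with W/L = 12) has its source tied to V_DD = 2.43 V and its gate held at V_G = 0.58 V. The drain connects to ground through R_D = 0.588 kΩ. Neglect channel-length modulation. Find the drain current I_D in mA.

I_D = 3.30 mA

V_SG = V_DD − V_G = 2.43 − 0.58 = 1.85 V, so V_ov = 1.85 − 0.44 = 1.41 V.
k_p = μ_pC_ox · (W/L) = 5.76 mA/V².
Assume saturation: I_D = ½ k_p V_ov² = 0.5 × 5.76 × 1.41² = 5.73 mA, giving V_SD = V_DD − I_D R_D = 2.43 − 5.73 × 0.588 = -0.937 V.
But -0.937 V < V_ov = 1.41 V, so the device is actually in triode.
In triode I_D = k_p[V_ov V_SD − ½ V_SD²] and I_D = (V_DD − V_SD)/R_D. Equating: 1.69 V_SD² − 5.776 V_SD + 2.43 = 0, giving V_SD = 0.492 V (the root below V_ov).
I_D = (2.43 − 0.492) / 0.588 = 3.3 mA.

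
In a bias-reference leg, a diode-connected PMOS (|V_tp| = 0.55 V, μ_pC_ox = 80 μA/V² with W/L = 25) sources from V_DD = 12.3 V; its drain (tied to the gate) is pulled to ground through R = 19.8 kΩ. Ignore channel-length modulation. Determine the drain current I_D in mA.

I_D = 0.556 mA

With gate tied to drain, V_SG = V_SD ≥ V_SG − |V_tp|, so the device is in saturation.
k_p = μ_pC_ox · (W/L) = 2 mA/V².
KCL at the drain: ½ k_p (V_SG − |V_tp|)² = (V_DD − V_SG)/R.
Let x = V_SG − 0.55. Then 19.8 x² + x − 11.75 = 0, giving x = 0.746 V (positive root), so V_SG = 1.3 V.
I_D = (V_DD − V_SG)/R = (12.3 − 1.3) / 19.8 = 0.556 mA.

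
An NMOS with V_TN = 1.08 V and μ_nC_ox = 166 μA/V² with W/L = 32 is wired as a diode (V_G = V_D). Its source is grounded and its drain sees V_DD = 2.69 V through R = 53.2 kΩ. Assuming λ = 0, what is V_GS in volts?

With gate tied to drain, V_GS = V_DS ≥ V_GS − V_TN, so the device is in saturation.
k_n = μ_nC_ox · (W/L) = 5.312 mA/V².
KCL at the drain: ½ k_n (V_GS − V_TN)² = (V_DD − V_GS)/R.
Let x = V_GS − 1.08. Then 141 x² + x − 1.61 = 0, giving x = 0.103 V (positive root), so V_GS = 1.18 V.
I_D = (V_DD − V_GS)/R = (2.69 − 1.18) / 53.2 = 0.0283 mA.

V_GS = 1.18 V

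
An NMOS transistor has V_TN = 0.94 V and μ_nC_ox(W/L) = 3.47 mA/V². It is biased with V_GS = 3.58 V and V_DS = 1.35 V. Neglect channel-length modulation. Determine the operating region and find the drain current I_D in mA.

V_ov = V_GS − V_TN = 3.58 − 0.94 = 2.64 V.
Since V_DS = 1.35 V < V_ov = 2.64 V, the device is in the triode region.
I_D = k_n [V_ov · V_DS − ½ V_DS²] = 3.47 × [2.64 × 1.35 − 0.5 × 1.35²] = 9.21 mA.

Triode; I_D = 9.21 mA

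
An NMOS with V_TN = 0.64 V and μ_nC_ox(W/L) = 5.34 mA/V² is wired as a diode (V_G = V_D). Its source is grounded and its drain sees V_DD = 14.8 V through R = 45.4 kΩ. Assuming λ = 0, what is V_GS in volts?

V_GS = 0.978 V

With gate tied to drain, V_GS = V_DS ≥ V_GS − V_TN, so the device is in saturation.
KCL at the drain: ½ k_n (V_GS − V_TN)² = (V_DD − V_GS)/R.
Let x = V_GS − 0.64. Then 121 x² + x − 14.16 = 0, giving x = 0.338 V (positive root), so V_GS = 0.978 V.
I_D = (V_DD − V_GS)/R = (14.8 − 0.978) / 45.4 = 0.304 mA.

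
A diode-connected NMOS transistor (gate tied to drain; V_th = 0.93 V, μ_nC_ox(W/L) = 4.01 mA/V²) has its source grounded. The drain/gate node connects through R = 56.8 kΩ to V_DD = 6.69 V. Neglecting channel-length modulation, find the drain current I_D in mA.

With gate tied to drain, V_GS = V_DS ≥ V_GS − V_th, so the device is in saturation.
KCL at the drain: ½ k_n (V_GS − V_th)² = (V_DD − V_GS)/R.
Let x = V_GS − 0.93. Then 114 x² + x − 5.76 = 0, giving x = 0.221 V (positive root), so V_GS = 1.15 V.
I_D = (V_DD − V_GS)/R = (6.69 − 1.15) / 56.8 = 0.0975 mA.

I_D = 0.0975 mA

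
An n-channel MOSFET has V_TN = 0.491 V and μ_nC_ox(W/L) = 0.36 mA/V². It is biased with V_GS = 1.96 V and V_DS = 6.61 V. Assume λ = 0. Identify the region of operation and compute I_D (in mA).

Saturation; I_D = 0.388 mA

V_ov = V_GS − V_TN = 1.96 − 0.491 = 1.47 V.
Since V_DS = 6.61 V ≥ V_ov = 1.47 V, the device is in saturation.
I_D = ½ k_n V_ov² = 0.5 × 0.36 × 1.47² = 0.388 mA.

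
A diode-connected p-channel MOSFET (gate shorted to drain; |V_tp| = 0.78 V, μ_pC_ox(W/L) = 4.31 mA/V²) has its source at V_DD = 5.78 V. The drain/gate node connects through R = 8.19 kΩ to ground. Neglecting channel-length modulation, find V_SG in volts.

With gate tied to drain, V_SG = V_SD ≥ V_SG − |V_tp|, so the device is in saturation.
KCL at the drain: ½ k_p (V_SG − |V_tp|)² = (V_DD − V_SG)/R.
Let x = V_SG − 0.78. Then 17.6 x² + x − 5 = 0, giving x = 0.505 V (positive root), so V_SG = 1.28 V.
I_D = (V_DD − V_SG)/R = (5.78 − 1.28) / 8.19 = 0.549 mA.

V_SG = 1.28 V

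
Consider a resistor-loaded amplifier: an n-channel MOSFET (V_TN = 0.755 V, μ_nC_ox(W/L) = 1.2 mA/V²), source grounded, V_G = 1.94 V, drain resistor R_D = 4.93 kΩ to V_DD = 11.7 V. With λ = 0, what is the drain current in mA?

I_D = 0.843 mA

V_GS = V_G = 1.94 V, so V_ov = 1.94 − 0.755 = 1.19 V.
Assume saturation: I_D = ½ k_n V_ov² = 0.5 × 1.2 × 1.19² = 0.843 mA, giving V_DS = V_DD − I_D R_D = 11.7 − 0.843 × 4.93 = 7.55 V.
V_DS = 7.55 V ≥ V_ov = 1.19 V, confirming saturation.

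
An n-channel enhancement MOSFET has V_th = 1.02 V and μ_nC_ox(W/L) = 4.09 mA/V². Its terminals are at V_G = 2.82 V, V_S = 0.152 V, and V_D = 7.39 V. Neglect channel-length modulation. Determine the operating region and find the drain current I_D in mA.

V_GS = V_G − V_S = 2.82 − 0.152 = 2.67 V; V_DS = V_D − V_S = 7.39 − 0.152 = 7.24 V.
V_ov = V_GS − V_th = 2.67 − 1.02 = 1.65 V.
Since V_DS = 7.24 V ≥ V_ov = 1.65 V, the device is in saturation.
I_D = ½ k_n V_ov² = 0.5 × 4.09 × 1.65² = 5.55 mA.

Saturation; I_D = 5.55 mA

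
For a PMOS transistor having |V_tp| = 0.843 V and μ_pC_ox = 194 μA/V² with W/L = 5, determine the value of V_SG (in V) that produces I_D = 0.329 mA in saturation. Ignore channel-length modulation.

k_p = μ_pC_ox · (W/L) = 0.97 mA/V².
In saturation I_D = ½ k_p (V_SG − |V_tp|)², so V_SG − |V_tp| = √(2 I_D / k_p) = √(2 × 0.329 / 0.97) = 0.824 V.
V_SG = 0.843 + 0.824 = 1.67 V.

V_SG = 1.67 V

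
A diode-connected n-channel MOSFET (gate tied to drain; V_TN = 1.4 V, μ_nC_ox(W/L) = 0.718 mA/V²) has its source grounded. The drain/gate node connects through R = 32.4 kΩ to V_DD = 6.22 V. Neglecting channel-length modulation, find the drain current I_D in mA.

With gate tied to drain, V_GS = V_DS ≥ V_GS − V_TN, so the device is in saturation.
KCL at the drain: ½ k_n (V_GS − V_TN)² = (V_DD − V_GS)/R.
Let x = V_GS − 1.4. Then 11.6 x² + x − 4.82 = 0, giving x = 0.602 V (positive root), so V_GS = 2 V.
I_D = (V_DD − V_GS)/R = (6.22 − 2) / 32.4 = 0.13 mA.

I_D = 0.130 mA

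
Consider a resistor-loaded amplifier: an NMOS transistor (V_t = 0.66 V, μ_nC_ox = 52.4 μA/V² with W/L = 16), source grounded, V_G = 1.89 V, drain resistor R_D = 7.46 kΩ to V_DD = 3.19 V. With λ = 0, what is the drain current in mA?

V_GS = V_G = 1.89 V, so V_ov = 1.89 − 0.66 = 1.23 V.
k_n = μ_nC_ox · (W/L) = 0.8384 mA/V².
Assume saturation: I_D = ½ k_n V_ov² = 0.5 × 0.8384 × 1.23² = 0.634 mA, giving V_DS = V_DD − I_D R_D = 3.19 − 0.634 × 7.46 = -1.54 V.
But -1.54 V < V_ov = 1.23 V, so the device is actually in triode.
In triode I_D = k_n[V_ov V_DS − ½ V_DS²] and I_D = (V_DD − V_DS)/R_D. Equating: 3.13 V_DS² − 8.693 V_DS + 3.19 = 0, giving V_DS = 0.435 V (the root below V_ov).
I_D = (3.19 − 0.435) / 7.46 = 0.369 mA.

I_D = 0.369 mA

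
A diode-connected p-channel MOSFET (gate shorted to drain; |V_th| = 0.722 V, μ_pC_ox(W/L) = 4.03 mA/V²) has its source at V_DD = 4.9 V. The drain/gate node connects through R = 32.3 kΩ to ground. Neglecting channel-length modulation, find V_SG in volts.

With gate tied to drain, V_SG = V_SD ≥ V_SG − |V_th|, so the device is in saturation.
KCL at the drain: ½ k_p (V_SG − |V_th|)² = (V_DD − V_SG)/R.
Let x = V_SG − 0.722. Then 65.1 x² + x − 4.178 = 0, giving x = 0.246 V (positive root), so V_SG = 0.968 V.
I_D = (V_DD − V_SG)/R = (4.9 − 0.968) / 32.3 = 0.122 mA.

V_SG = 0.968 V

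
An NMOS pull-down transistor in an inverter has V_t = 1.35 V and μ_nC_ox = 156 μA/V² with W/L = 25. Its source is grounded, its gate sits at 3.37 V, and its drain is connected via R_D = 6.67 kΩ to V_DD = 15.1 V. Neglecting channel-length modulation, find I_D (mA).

I_D = 2.22 mA

V_GS = V_G = 3.37 V, so V_ov = 3.37 − 1.35 = 2.02 V.
k_n = μ_nC_ox · (W/L) = 3.9 mA/V².
Assume saturation: I_D = ½ k_n V_ov² = 0.5 × 3.9 × 2.02² = 7.96 mA, giving V_DS = V_DD − I_D R_D = 15.1 − 7.96 × 6.67 = -38 V.
But -38 V < V_ov = 2.02 V, so the device is actually in triode.
In triode I_D = k_n[V_ov V_DS − ½ V_DS²] and I_D = (V_DD − V_DS)/R_D. Equating: 13 V_DS² − 53.55 V_DS + 15.1 = 0, giving V_DS = 0.305 V (the root below V_ov).
I_D = (15.1 − 0.305) / 6.67 = 2.22 mA.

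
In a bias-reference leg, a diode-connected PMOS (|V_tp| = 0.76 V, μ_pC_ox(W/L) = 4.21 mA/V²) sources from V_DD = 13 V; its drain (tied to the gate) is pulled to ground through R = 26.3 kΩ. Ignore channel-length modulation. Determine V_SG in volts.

With gate tied to drain, V_SG = V_SD ≥ V_SG − |V_tp|, so the device is in saturation.
KCL at the drain: ½ k_p (V_SG − |V_tp|)² = (V_DD − V_SG)/R.
Let x = V_SG − 0.76. Then 55.4 x² + x − 12.24 = 0, giving x = 0.461 V (positive root), so V_SG = 1.22 V.
I_D = (V_DD − V_SG)/R = (13 − 1.22) / 26.3 = 0.448 mA.

V_SG = 1.22 V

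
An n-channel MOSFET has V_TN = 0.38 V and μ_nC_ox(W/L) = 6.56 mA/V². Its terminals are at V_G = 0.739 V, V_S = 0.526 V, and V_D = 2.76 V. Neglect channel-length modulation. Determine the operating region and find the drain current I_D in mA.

V_GS = V_G − V_S = 0.739 − 0.526 = 0.213 V; V_DS = V_D − V_S = 2.76 − 0.526 = 2.23 V.
V_GS = 0.213 V < V_TN = 0.38 V, so the transistor is in cutoff.

Cutoff; I_D = 0 mA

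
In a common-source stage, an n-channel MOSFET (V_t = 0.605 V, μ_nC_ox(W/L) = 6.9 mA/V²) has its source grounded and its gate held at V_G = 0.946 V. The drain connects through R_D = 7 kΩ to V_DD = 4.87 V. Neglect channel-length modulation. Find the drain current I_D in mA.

V_GS = V_G = 0.946 V, so V_ov = 0.946 − 0.605 = 0.341 V.
Assume saturation: I_D = ½ k_n V_ov² = 0.5 × 6.9 × 0.341² = 0.401 mA, giving V_DS = V_DD − I_D R_D = 4.87 − 0.401 × 7 = 2.06 V.
V_DS = 2.06 V ≥ V_ov = 0.341 V, confirming saturation.

I_D = 0.401 mA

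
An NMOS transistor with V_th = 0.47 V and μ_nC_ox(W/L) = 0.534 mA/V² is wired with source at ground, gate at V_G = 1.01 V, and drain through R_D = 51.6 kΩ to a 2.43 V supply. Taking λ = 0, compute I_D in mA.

I_D = 0.0436 mA

V_GS = V_G = 1.01 V, so V_ov = 1.01 − 0.47 = 0.54 V.
Assume saturation: I_D = ½ k_n V_ov² = 0.5 × 0.534 × 0.54² = 0.0779 mA, giving V_DS = V_DD − I_D R_D = 2.43 − 0.0779 × 51.6 = -1.59 V.
But -1.59 V < V_ov = 0.54 V, so the device is actually in triode.
In triode I_D = k_n[V_ov V_DS − ½ V_DS²] and I_D = (V_DD − V_DS)/R_D. Equating: 13.8 V_DS² − 15.88 V_DS + 2.43 = 0, giving V_DS = 0.182 V (the root below V_ov).
I_D = (2.43 − 0.182) / 51.6 = 0.0436 mA.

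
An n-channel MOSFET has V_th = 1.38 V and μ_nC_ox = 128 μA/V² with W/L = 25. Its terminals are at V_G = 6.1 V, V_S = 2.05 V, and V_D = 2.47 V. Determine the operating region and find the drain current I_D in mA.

Triode; I_D = 3.31 mA

V_GS = V_G − V_S = 6.1 − 2.05 = 4.05 V; V_DS = V_D − V_S = 2.47 − 2.05 = 0.42 V.
k_n = μ_nC_ox · (W/L) = 3.2 mA/V².
V_ov = V_GS − V_th = 4.05 − 1.38 = 2.67 V.
Since V_DS = 0.42 V < V_ov = 2.67 V, the device is in the triode region.
I_D = k_n [V_ov · V_DS − ½ V_DS²] = 3.2 × [2.67 × 0.42 − 0.5 × 0.42²] = 3.31 mA.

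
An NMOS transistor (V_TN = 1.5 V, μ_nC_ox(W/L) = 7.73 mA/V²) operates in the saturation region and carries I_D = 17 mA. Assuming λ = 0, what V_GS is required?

In saturation I_D = ½ k_n (V_GS − V_TN)², so V_GS − V_TN = √(2 I_D / k_n) = √(2 × 17 / 7.73) = 2.1 V.
V_GS = 1.5 + 2.1 = 3.6 V.

V_GS = 3.60 V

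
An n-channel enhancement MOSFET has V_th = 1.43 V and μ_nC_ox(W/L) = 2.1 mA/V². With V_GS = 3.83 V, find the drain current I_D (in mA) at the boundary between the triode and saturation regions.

At the boundary V_DS = V_ov = V_GS − V_th = 3.83 − 1.43 = 2.4 V.
I_D = ½ k_n V_ov² = 0.5 × 2.1 × 2.4² = 6.05 mA.

I_D = 6.05 mA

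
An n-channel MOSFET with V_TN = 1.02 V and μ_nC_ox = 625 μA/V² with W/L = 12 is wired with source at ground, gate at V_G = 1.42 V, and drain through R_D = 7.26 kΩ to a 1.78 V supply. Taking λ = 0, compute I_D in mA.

I_D = 0.233 mA

V_GS = V_G = 1.42 V, so V_ov = 1.42 − 1.02 = 0.4 V.
k_n = μ_nC_ox · (W/L) = 7.5 mA/V².
Assume saturation: I_D = ½ k_n V_ov² = 0.5 × 7.5 × 0.4² = 0.6 mA, giving V_DS = V_DD − I_D R_D = 1.78 − 0.6 × 7.26 = -2.58 V.
But -2.58 V < V_ov = 0.4 V, so the device is actually in triode.
In triode I_D = k_n[V_ov V_DS − ½ V_DS²] and I_D = (V_DD − V_DS)/R_D. Equating: 27.2 V_DS² − 22.78 V_DS + 1.78 = 0, giving V_DS = 0.0872 V (the root below V_ov).
I_D = (1.78 − 0.0872) / 7.26 = 0.233 mA.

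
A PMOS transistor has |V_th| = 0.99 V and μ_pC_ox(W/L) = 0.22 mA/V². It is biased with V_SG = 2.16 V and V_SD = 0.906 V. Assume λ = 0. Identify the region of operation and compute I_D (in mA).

Triode; I_D = 0.143 mA

V_ov = V_SG − |V_th| = 2.16 − 0.99 = 1.17 V.
Since V_SD = 0.906 V < V_ov = 1.17 V, the device is in the triode region.
I_D = k_p [V_ov · V_SD − ½ V_SD²] = 0.22 × [1.17 × 0.906 − 0.5 × 0.906²] = 0.143 mA.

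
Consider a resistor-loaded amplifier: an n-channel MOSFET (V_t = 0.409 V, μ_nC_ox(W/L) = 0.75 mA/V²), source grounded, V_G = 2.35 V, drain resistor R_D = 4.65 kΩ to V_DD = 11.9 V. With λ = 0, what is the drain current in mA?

V_GS = V_G = 2.35 V, so V_ov = 2.35 − 0.409 = 1.94 V.
Assume saturation: I_D = ½ k_n V_ov² = 0.5 × 0.75 × 1.94² = 1.41 mA, giving V_DS = V_DD − I_D R_D = 11.9 − 1.41 × 4.65 = 5.33 V.
V_DS = 5.33 V ≥ V_ov = 1.94 V, confirming saturation.

I_D = 1.41 mA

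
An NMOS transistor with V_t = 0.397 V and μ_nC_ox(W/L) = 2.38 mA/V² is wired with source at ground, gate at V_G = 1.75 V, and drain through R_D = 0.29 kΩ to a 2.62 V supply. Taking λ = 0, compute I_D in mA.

V_GS = V_G = 1.75 V, so V_ov = 1.75 − 0.397 = 1.35 V.
Assume saturation: I_D = ½ k_n V_ov² = 0.5 × 2.38 × 1.35² = 2.18 mA, giving V_DS = V_DD − I_D R_D = 2.62 − 2.18 × 0.29 = 1.99 V.
V_DS = 1.99 V ≥ V_ov = 1.35 V, confirming saturation.

I_D = 2.18 mA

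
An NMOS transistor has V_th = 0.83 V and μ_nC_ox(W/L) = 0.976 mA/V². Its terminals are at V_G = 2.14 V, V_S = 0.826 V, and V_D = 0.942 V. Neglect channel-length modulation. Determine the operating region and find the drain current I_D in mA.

V_GS = V_G − V_S = 2.14 − 0.826 = 1.31 V; V_DS = V_D − V_S = 0.942 − 0.826 = 0.116 V.
V_ov = V_GS − V_th = 1.31 − 0.83 = 0.484 V.
Since V_DS = 0.116 V < V_ov = 0.484 V, the device is in the triode region.
I_D = k_n [V_ov · V_DS − ½ V_DS²] = 0.976 × [0.484 × 0.116 − 0.5 × 0.116²] = 0.0482 mA.

Triode; I_D = 0.0482 mA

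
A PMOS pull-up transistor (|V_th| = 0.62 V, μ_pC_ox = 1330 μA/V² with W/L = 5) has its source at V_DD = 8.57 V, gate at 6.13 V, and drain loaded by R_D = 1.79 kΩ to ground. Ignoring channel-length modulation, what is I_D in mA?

V_SG = V_DD − V_G = 8.57 − 6.13 = 2.44 V, so V_ov = 2.44 − 0.62 = 1.82 V.
k_p = μ_pC_ox · (W/L) = 6.65 mA/V².
Assume saturation: I_D = ½ k_p V_ov² = 0.5 × 6.65 × 1.82² = 11 mA, giving V_SD = V_DD − I_D R_D = 8.57 − 11 × 1.79 = -11.1 V.
But -11.1 V < V_ov = 1.82 V, so the device is actually in triode.
In triode I_D = k_p[V_ov V_SD − ½ V_SD²] and I_D = (V_DD − V_SD)/R_D. Equating: 5.95 V_SD² − 22.66 V_SD + 8.57 = 0, giving V_SD = 0.426 V (the root below V_ov).
I_D = (8.57 − 0.426) / 1.79 = 4.55 mA.

I_D = 4.55 mA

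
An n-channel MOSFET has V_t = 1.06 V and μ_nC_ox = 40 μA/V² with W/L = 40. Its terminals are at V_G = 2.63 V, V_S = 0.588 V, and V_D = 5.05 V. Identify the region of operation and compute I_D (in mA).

V_GS = V_G − V_S = 2.63 − 0.588 = 2.04 V; V_DS = V_D − V_S = 5.05 − 0.588 = 4.46 V.
k_n = μ_nC_ox · (W/L) = 1.6 mA/V².
V_ov = V_GS − V_t = 2.04 − 1.06 = 0.982 V.
Since V_DS = 4.46 V ≥ V_ov = 0.982 V, the device is in saturation.
I_D = ½ k_n V_ov² = 0.5 × 1.6 × 0.982² = 0.771 mA.

Saturation; I_D = 0.771 mA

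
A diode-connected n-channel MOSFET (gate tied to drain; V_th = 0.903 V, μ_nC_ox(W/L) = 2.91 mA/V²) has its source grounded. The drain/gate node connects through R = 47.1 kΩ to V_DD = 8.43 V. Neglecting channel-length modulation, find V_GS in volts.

With gate tied to drain, V_GS = V_DS ≥ V_GS − V_th, so the device is in saturation.
KCL at the drain: ½ k_n (V_GS − V_th)² = (V_DD − V_GS)/R.
Let x = V_GS − 0.903. Then 68.5 x² + x − 7.527 = 0, giving x = 0.324 V (positive root), so V_GS = 1.23 V.
I_D = (V_DD − V_GS)/R = (8.43 − 1.23) / 47.1 = 0.153 mA.

V_GS = 1.23 V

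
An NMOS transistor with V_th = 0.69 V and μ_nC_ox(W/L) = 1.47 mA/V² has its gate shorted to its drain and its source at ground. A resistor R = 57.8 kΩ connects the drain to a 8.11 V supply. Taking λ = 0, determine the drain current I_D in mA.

I_D = 0.121 mA

With gate tied to drain, V_GS = V_DS ≥ V_GS − V_th, so the device is in saturation.
KCL at the drain: ½ k_n (V_GS − V_th)² = (V_DD − V_GS)/R.
Let x = V_GS − 0.69. Then 42.5 x² + x − 7.42 = 0, giving x = 0.406 V (positive root), so V_GS = 1.1 V.
I_D = (V_DD − V_GS)/R = (8.11 − 1.1) / 57.8 = 0.121 mA.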